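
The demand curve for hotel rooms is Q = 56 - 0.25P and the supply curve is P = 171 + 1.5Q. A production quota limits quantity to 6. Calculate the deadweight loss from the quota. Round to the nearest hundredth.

Rewriting demand in inverse form: P = 224 - 4Q.
Unrestricted equilibrium: Q* = (224 - 171)/(4 + 1.5) = 9.6364.
At Q = 6 the demand price is 224 - 4(6) = 200 and the supply price is 171 + 1.5(6) = 180.
DWL = (1/2)(gap between curves at 6) x (Q* - 6) = (1/2)(20)(3.6364) = 36.3636.

36.36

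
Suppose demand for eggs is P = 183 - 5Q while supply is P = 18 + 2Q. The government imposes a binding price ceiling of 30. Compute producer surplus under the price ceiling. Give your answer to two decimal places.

Without the control, 183 - 5Q = 18 + 2Q so Q* = 23.5714 and P* = 65.1429.
At the ceiling price 30, quantity supplied is (30 - 18)/2 = 6; supply is the short side, so Q = 6 trades at P = 30.
PS is the triangle above supply below 30: (1/2)(6)(30 - 18) = 36.

36.00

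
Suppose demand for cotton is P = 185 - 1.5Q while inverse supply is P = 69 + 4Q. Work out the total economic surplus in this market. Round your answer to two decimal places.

Setting demand equal to supply, 116 = 5.5Q, so Q* = 21.0909 and P* = 153.3636.
CS = (1/2)(21.0909)(31.6364) = 333.6198 and PS = (1/2)(21.0909)(84.3636) = 889.6529, so total surplus = 1223.2727.

1223.27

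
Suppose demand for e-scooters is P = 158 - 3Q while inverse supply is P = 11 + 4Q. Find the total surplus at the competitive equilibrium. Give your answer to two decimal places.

1543.50

Equilibrium: 158 - 3Q = 11 + 4Q, so Q* = 21 and P* = 95.
Total surplus is the full triangle between the curves from 0 to Q*: (1/2)(21)(158 - 11) = 1543.5.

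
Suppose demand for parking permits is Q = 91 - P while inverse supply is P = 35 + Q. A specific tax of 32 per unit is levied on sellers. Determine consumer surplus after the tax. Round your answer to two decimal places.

72.00

Rewriting demand in inverse form: P = 91 - Q.
Pre-tax equilibrium: 91 - Q = 35 + Q gives Q* = 28, P* = 63.
A tax on sellers shifts supply up by 32: 91 - Q = 35 + Q + 32, so Q_t = 12. Buyers pay P_b = 79; sellers receive P_s = P_b - 32 = 47.
Consumer surplus is the triangle under demand above P_b: (1/2)(12)(91 - 79) = 72.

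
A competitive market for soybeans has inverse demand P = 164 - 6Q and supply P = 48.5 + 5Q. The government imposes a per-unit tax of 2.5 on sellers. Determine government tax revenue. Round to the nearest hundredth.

25.68

Without the tax, 164 - 6Q = 48.5 + 5Q so Q* = 10.5 and P* = 101.
With the tax, sellers need 2.5 more per unit: 164 - 6Q = 48.5 + 5Q + 2.5, so Q_t = 10.2727. Buyers pay P_b = 102.3636; sellers receive P_s = P_b - 2.5 = 99.8636.
Revenue is the tax times quantity traded: 2.5 x 10.2727 = 25.6818.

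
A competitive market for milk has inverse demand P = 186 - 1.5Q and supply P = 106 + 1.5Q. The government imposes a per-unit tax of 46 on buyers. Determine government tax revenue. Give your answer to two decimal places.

Without the tax, 186 - 1.5Q = 106 + 1.5Q so Q* = 26.6667 and P* = 146.
With the tax, buyers' net willingness to pay falls by 46: (186 - 46) - 1.5Q = 106 + 1.5Q, so Q_t = 11.3333. Buyers pay P_b = 169; sellers receive P_s = P_b - 46 = 123.
Tax revenue = t x Q_t = 46 x 11.3333 = 521.3333.

521.33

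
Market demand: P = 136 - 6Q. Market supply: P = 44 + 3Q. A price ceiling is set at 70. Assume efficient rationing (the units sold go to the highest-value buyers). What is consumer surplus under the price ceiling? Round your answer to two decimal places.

Free-market equilibrium: 136 - 6Q = 44 + 3Q gives Q* = 10.2222, P* = 74.6667.
At P = 70, sellers supply (70 - 44)/3 = 8.6667 while buyers want more, so the quantity traded is 8.6667 at price 70.
The demand price at Q = 8.6667 is 84. CS is the trapezoid between demand and 70 over [0, 8.6667]: (1/2)[(136 - 70) + (84 - 70)](8.6667) = 346.6667.

346.67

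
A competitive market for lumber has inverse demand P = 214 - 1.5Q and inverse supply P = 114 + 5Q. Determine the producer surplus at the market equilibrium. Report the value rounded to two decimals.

591.72

Setting demand equal to supply, 100 = 6.5Q, so Q* = 15.3846 and P* = 190.9231.
PS is the area between P* and the supply curve from 0 to Q*: (1/2)(15.3846)(76.9231) = 591.716.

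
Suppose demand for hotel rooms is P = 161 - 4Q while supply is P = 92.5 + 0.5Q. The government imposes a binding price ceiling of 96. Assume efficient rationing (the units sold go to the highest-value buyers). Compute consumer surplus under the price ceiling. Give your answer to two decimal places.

357.00

Without the control, 161 - 4Q = 92.5 + 0.5Q so Q* = 15.2222 and P* = 100.1111.
At P = 96, sellers supply (96 - 92.5)/0.5 = 7 while buyers want more, so the quantity traded is 7 at price 96.
The demand price at Q = 7 is 133. CS is the trapezoid between demand and 96 over [0, 7]: (1/2)[(161 - 96) + (133 - 96)](7) = 357.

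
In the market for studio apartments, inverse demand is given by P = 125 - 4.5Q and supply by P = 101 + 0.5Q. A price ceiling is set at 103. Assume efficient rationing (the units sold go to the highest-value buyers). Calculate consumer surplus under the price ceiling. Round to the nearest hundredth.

52.00

Free-market equilibrium: 125 - 4.5Q = 101 + 0.5Q gives Q* = 4.8, P* = 103.4.
At the ceiling price 103, quantity supplied is (103 - 101)/0.5 = 4; supply is the short side, so Q = 4 trades at P = 103.
The demand price at Q = 4 is 107. CS is the trapezoid between demand and 103 over [0, 4]: (1/2)[(125 - 103) + (107 - 103)](4) = 52.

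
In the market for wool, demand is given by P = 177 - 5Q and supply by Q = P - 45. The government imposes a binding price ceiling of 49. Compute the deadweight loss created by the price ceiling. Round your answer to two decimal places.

972.00

Rewriting supply in inverse form: P = 45 + Q.
Without the control, 177 - 5Q = 45 + Q so Q* = 22 and P* = 67.
At P = 49, sellers supply (49 - 45)/1 = 4 while buyers want more, so the quantity traded is 4 at price 49.
At Q = 4 the demand price is 157 and the supply price is 49. Deadweight loss is the triangle between the curves from 4 to 22: (1/2)(157 - 49)(22 - 4) = 972.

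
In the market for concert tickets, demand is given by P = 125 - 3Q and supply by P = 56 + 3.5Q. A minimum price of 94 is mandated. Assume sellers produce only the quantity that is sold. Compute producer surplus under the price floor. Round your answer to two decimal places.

Without the control, 125 - 3Q = 56 + 3.5Q so Q* = 10.6154 and P* = 93.1538.
At the floor price 94, quantity demanded is (125 - 94)/3 = 10.3333; demand is the short side, so Q = 10.3333 trades at P = 94.
The supply price at Q = 10.3333 is 92.1667. PS is the trapezoid between 94 and supply over [0, 10.3333]: (1/2)[(94 - 56) + (94 - 92.1667)](10.3333) = 205.8056.

205.81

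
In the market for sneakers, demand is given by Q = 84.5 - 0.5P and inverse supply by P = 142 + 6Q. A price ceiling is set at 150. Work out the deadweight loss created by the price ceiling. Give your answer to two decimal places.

16.67

Rewriting demand in inverse form: P = 169 - 2Q.
Free-market equilibrium: 169 - 2Q = 142 + 6Q gives Q* = 3.375, P* = 162.25.
At the ceiling price 150, quantity supplied is (150 - 142)/6 = 1.3333; supply is the short side, so Q = 1.3333 trades at P = 150.
The lost-trades triangle has base Q* - 1.3333 = 2.0417 and height equal to the gap between the curves at Q = 1.3333, which is 166.3333 - 150 = 16.3333. DWL = (1/2)(2.0417)(16.3333) = 16.6736.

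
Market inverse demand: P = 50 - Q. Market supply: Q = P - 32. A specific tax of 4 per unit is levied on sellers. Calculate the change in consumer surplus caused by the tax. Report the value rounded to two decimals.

Rewriting supply in inverse form: P = 32 + Q.
Pre-tax equilibrium: 50 - Q = 32 + Q gives Q* = 9, P* = 41.
With the tax, sellers need 4 more per unit: 50 - Q = 32 + Q + 4, so Q_t = 7. Buyers pay P_b = 43; sellers receive P_s = P_b - 4 = 39.
Consumers lose the trapezoid between P* and P_b out to Q_t plus the triangle from Q_t to Q*: change in CS = 24.5 - 40.5 = -16.

-16.00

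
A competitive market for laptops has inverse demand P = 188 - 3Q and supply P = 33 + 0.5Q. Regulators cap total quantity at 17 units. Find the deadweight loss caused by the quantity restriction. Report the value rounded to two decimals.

1302.89

Unrestricted equilibrium: Q* = (188 - 33)/(3 + 0.5) = 44.2857.
At Q = 17 the demand price is 188 - 3(17) = 137 and the supply price is 33 + 0.5(17) = 41.5.
Deadweight loss is the triangle between the curves from 17 to 44.2857: (1/2)(137 - 41.5)(44.2857 - 17) = 1302.8929.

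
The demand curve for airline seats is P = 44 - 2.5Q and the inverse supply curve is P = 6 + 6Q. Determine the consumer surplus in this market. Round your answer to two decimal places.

24.98

Set 44 - 2.5Q = 6 + 6Q, which gives 38 = 8.5Q, so Q* = 4.4706 and P* = 44 - 2.5(4.4706) = 32.8235.
CS is the area between the demand curve and P* from 0 to Q*: (1/2)(4.4706)(11.1765) = 24.9827.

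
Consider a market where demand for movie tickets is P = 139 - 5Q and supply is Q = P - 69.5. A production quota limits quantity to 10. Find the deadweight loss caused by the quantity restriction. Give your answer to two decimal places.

7.52

Rewriting supply in inverse form: P = 69.5 + Q.
Without the quota, 139 - 5Q = 69.5 + Q gives Q* = 11.5833.
At Q = 10 the demand price is 139 - 5(10) = 89 and the supply price is 69.5 + (10) = 79.5.
DWL = (1/2)(gap between curves at 10) x (Q* - 10) = (1/2)(9.5)(1.5833) = 7.5208.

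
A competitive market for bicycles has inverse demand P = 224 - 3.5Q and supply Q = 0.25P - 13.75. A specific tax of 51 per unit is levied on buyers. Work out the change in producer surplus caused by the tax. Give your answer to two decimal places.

-520.43

Rewriting supply in inverse form: P = 55 + 4Q.
Pre-tax equilibrium: 224 - 3.5Q = 55 + 4Q gives Q* = 22.5333, P* = 145.1333.
A tax on buyers shifts demand down by 51: (224 - 51) - 3.5Q = 55 + 4Q, so Q_t = 15.7333. Buyers pay P_b = 168.9333; sellers receive P_s = P_b - 51 = 117.9333.
Producers lose the trapezoid between P_s and P* out to Q_t plus the triangle from Q_t to Q*: change in PS = 495.0756 - 1015.5022 = -520.4267.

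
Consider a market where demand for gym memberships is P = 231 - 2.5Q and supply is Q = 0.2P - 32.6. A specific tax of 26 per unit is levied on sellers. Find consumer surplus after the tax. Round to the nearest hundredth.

39.20

Rewriting supply in inverse form: P = 163 + 5Q.
Without the tax, 231 - 2.5Q = 163 + 5Q so Q* = 9.0667 and P* = 208.3333.
A tax on sellers shifts supply up by 26: 231 - 2.5Q = 163 + 5Q + 26, so Q_t = 5.6. Buyers pay P_b = 217; sellers receive P_s = P_b - 26 = 191.
Consumer surplus is the triangle under demand above P_b: (1/2)(5.6)(231 - 217) = 39.2.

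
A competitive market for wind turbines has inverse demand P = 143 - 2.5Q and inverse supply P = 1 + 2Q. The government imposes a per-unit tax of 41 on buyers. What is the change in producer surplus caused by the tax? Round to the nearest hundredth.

Without the tax, 143 - 2.5Q = 1 + 2Q so Q* = 31.5556 and P* = 64.1111.
A tax on buyers shifts demand down by 41: (143 - 41) - 2.5Q = 1 + 2Q, so Q_t = 22.4444. Buyers pay P_b = 86.8889; sellers receive P_s = P_b - 41 = 45.8889.
PS falls from (1/2)(31.5556)(63.1111) = 995.7531 to (1/2)(22.4444)(44.8889) = 503.7531, a change of -492.

-492.00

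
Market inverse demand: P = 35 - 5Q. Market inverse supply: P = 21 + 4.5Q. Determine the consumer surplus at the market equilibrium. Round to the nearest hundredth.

5.43

Set 35 - 5Q = 21 + 4.5Q, which gives 14 = 9.5Q, so Q* = 1.4737 and P* = 35 - 5(1.4737) = 27.6316.
The demand choke price is 35, so CS = (1/2)(Q*)(35 - P*) = (1/2)(1.4737)(7.3684) = 5.4294.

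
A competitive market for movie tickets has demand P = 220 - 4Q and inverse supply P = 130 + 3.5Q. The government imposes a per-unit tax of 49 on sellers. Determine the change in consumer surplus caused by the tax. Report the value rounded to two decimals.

-228.23

Without the tax, 220 - 4Q = 130 + 3.5Q so Q* = 12 and P* = 172.
With the tax, sellers need 49 more per unit: 220 - 4Q = 130 + 3.5Q + 49, so Q_t = 5.4667. Buyers pay P_b = 198.1333; sellers receive P_s = P_b - 49 = 149.1333.
CS falls from (1/2)(12)(48) = 288 to (1/2)(5.4667)(21.8667) = 59.7689, a change of -228.2311.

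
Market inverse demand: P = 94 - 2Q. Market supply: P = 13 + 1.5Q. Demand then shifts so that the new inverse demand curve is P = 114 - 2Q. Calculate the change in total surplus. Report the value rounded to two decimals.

Initial equilibrium: Q_0 = 23.1429, P_0 = 47.7143; CS_0 = (1/2)(23.1429)(46.2857) = 535.5918, PS_0 = (1/2)(23.1429)(34.7143) = 401.6939.
New equilibrium: 114 - 2Q = 13 + 1.5Q gives Q_1 = 28.8571, P_1 = 56.2857; CS_1 = 832.7347, PS_1 = 624.551.
Change in total surplus = (832.7347 + 624.551) - (535.5918 + 401.6939) = 520.

520.00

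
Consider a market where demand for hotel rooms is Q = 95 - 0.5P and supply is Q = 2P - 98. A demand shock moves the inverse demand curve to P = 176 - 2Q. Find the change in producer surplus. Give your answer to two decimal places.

-150.08

Rewriting demand in inverse form: P = 190 - 2Q.
Rewriting supply in inverse form: P = 49 + 0.5Q.
Initial equilibrium: Q_0 = 56.4, P_0 = 77.2; CS_0 = (1/2)(56.4)(112.8) = 3180.96, PS_0 = (1/2)(56.4)(28.2) = 795.24.
New equilibrium: 176 - 2Q = 49 + 0.5Q gives Q_1 = 50.8, P_1 = 74.4; CS_1 = 2580.64, PS_1 = 645.16.
Change in producer surplus = 645.16 - 795.24 = -150.08.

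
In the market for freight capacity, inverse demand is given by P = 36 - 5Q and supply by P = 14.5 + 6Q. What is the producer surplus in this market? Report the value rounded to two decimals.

11.46

Equilibrium: 36 - 5Q = 14.5 + 6Q, so Q* = 1.9545 and P* = 26.2273.
Producer surplus is the triangle above supply below P*: (1/2)(1.9545)(26.2273 - 14.5) = (1/2)(1.9545)(11.7273) = 11.4607.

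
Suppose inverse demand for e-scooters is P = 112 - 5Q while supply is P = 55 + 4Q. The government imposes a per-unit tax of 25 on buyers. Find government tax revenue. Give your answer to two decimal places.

Without the tax, 112 - 5Q = 55 + 4Q so Q* = 6.3333 and P* = 80.3333.
With the tax, buyers' net willingness to pay falls by 25: (112 - 25) - 5Q = 55 + 4Q, so Q_t = 3.5556. Buyers pay P_b = 94.2222; sellers receive P_s = P_b - 25 = 69.2222.
Tax revenue = t x Q_t = 25 x 3.5556 = 88.8889.

88.89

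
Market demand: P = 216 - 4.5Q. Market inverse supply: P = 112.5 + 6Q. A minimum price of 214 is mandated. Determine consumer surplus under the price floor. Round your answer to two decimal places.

Without the control, 216 - 4.5Q = 112.5 + 6Q so Q* = 9.8571 and P* = 171.6429.
At P = 214, buyers demand (216 - 214)/4.5 = 0.4444 while sellers would supply more, so the quantity traded is 0.4444 at price 214.
CS is the triangle under demand above 214: (1/2)(0.4444)(216 - 214) = 0.4444.

0.44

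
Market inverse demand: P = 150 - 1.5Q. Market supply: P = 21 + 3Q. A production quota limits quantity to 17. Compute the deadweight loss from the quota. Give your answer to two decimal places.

306.25

Unrestricted equilibrium: Q* = (150 - 21)/(1.5 + 3) = 28.6667.
At Q = 17 the demand price is 150 - 1.5(17) = 124.5 and the supply price is 21 + 3(17) = 72.
Deadweight loss is the triangle between the curves from 17 to 28.6667: (1/2)(124.5 - 72)(28.6667 - 17) = 306.25.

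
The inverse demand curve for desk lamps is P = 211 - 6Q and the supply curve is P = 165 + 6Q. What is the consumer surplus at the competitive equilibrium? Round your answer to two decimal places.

Setting demand equal to supply, 46 = 12Q, so Q* = 3.8333 and P* = 188.
Consumer surplus is the triangle under demand above P*: (1/2)(3.8333)(211 - 188) = (1/2)(3.8333)(23) = 44.0833.

44.08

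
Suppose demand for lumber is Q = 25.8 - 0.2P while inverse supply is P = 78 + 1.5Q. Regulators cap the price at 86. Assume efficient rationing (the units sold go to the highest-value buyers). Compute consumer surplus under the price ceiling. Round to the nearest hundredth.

Rewriting demand in inverse form: P = 129 - 5Q.
Without the control, 129 - 5Q = 78 + 1.5Q so Q* = 7.8462 and P* = 89.7692.
At the ceiling price 86, quantity supplied is (86 - 78)/1.5 = 5.3333; supply is the short side, so Q = 5.3333 trades at P = 86.
The demand price at Q = 5.3333 is 102.3333. CS is the trapezoid between demand and 86 over [0, 5.3333]: (1/2)[(129 - 86) + (102.3333 - 86)](5.3333) = 158.2222.

158.22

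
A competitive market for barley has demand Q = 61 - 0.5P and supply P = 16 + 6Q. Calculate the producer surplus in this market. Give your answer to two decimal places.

Rewriting demand in inverse form: P = 122 - 2Q.
Setting demand equal to supply, 106 = 8Q, so Q* = 13.25 and P* = 95.5.
Producer surplus is the triangle above supply below P*: (1/2)(13.25)(95.5 - 16) = (1/2)(13.25)(79.5) = 526.6875.

526.69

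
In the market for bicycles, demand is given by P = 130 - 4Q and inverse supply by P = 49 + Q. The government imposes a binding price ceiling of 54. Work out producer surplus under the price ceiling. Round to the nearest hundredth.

Without the control, 130 - 4Q = 49 + Q so Q* = 16.2 and P* = 65.2.
At P = 54, sellers supply (54 - 49)/1 = 5 while buyers want more, so the quantity traded is 5 at price 54.
PS is the triangle above supply below 54: (1/2)(5)(54 - 49) = 12.5.

12.50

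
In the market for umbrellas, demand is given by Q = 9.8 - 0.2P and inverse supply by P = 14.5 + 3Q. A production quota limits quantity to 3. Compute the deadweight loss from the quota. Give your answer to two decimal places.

Rewriting demand in inverse form: P = 49 - 5Q.
Unrestricted equilibrium: Q* = (49 - 14.5)/(5 + 3) = 4.3125.
At Q = 3 the demand price is 49 - 5(3) = 34 and the supply price is 14.5 + 3(3) = 23.5.
DWL = (1/2)(gap between curves at 3) x (Q* - 3) = (1/2)(10.5)(1.3125) = 6.8906.

6.89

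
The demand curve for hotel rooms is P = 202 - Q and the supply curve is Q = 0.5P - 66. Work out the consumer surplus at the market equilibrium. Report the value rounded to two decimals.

Rewriting supply in inverse form: P = 132 + 2Q.
Equilibrium: 202 - Q = 132 + 2Q, so Q* = 23.3333 and P* = 178.6667.
Consumer surplus is the triangle under demand above P*: (1/2)(23.3333)(202 - 178.6667) = (1/2)(23.3333)(23.3333) = 272.2222.

272.22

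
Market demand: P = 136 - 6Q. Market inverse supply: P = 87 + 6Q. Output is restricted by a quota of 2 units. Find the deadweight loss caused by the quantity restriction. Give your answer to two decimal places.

Unrestricted equilibrium: Q* = (136 - 87)/(6 + 6) = 4.0833.
At Q = 2 the demand price is 136 - 6(2) = 124 and the supply price is 87 + 6(2) = 99.
Deadweight loss is the triangle between the curves from 2 to 4.0833: (1/2)(124 - 99)(4.0833 - 2) = 26.0417.

26.04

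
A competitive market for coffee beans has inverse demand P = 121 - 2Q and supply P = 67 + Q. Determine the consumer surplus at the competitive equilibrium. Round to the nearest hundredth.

Set 121 - 2Q = 67 + Q, which gives 54 = 3Q, so Q* = 18 and P* = 121 - 2(18) = 85.
Consumer surplus is the triangle under demand above P*: (1/2)(18)(121 - 85) = (1/2)(18)(36) = 324.

324.00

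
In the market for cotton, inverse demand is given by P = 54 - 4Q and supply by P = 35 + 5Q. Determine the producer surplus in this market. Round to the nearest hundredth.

Equilibrium: 54 - 4Q = 35 + 5Q, so Q* = 2.1111 and P* = 45.5556.
The supply curve's price intercept is 35, so PS = (1/2)(Q*)(P* - 35) = (1/2)(2.1111)(10.5556) = 11.142.

11.14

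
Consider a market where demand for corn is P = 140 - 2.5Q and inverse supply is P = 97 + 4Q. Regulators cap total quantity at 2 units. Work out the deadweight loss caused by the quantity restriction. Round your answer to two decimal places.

Without the quota, 140 - 2.5Q = 97 + 4Q gives Q* = 6.6154.
At Q = 2 the demand price is 140 - 2.5(2) = 135 and the supply price is 97 + 4(2) = 105.
Deadweight loss is the triangle between the curves from 2 to 6.6154: (1/2)(135 - 105)(6.6154 - 2) = 69.2308.

69.23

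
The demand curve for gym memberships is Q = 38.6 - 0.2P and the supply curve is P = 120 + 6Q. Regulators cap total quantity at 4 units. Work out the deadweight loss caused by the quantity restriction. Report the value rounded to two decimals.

38.23

Rewriting demand in inverse form: P = 193 - 5Q.
Without the quota, 193 - 5Q = 120 + 6Q gives Q* = 6.6364.
At Q = 4 the demand price is 193 - 5(4) = 173 and the supply price is 120 + 6(4) = 144.
DWL = (1/2)(gap between curves at 4) x (Q* - 4) = (1/2)(29)(2.6364) = 38.2273.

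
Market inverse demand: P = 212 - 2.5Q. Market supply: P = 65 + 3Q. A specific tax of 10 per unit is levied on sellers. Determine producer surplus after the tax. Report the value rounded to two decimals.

930.69

Pre-tax equilibrium: 212 - 2.5Q = 65 + 3Q gives Q* = 26.7273, P* = 145.1818.
A tax on sellers shifts supply up by 10: 212 - 2.5Q = 65 + 3Q + 10, so Q_t = 24.9091. Buyers pay P_b = 149.7273; sellers receive P_s = P_b - 10 = 139.7273.
Producer surplus is the triangle above supply below P_s: (1/2)(24.9091)(139.7273 - 65) = 930.6942.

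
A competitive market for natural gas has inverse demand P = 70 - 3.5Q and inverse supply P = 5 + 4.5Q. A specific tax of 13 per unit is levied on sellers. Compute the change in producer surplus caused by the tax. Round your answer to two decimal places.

Pre-tax equilibrium: 70 - 3.5Q = 5 + 4.5Q gives Q* = 8.125, P* = 41.5625.
A tax on sellers shifts supply up by 13: 70 - 3.5Q = 5 + 4.5Q + 13, so Q_t = 6.5. Buyers pay P_b = 47.25; sellers receive P_s = P_b - 13 = 34.25.
PS falls from (1/2)(8.125)(36.5625) = 148.5352 to (1/2)(6.5)(29.25) = 95.0625, a change of -53.4727.

-53.47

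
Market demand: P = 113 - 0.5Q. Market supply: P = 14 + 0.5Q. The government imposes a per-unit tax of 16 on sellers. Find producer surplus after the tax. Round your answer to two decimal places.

1722.25

Pre-tax equilibrium: 113 - 0.5Q = 14 + 0.5Q gives Q* = 99, P* = 63.5.
With the tax, sellers need 16 more per unit: 113 - 0.5Q = 14 + 0.5Q + 16, so Q_t = 83. Buyers pay P_b = 71.5; sellers receive P_s = P_b - 16 = 55.5.
Producer surplus is the triangle above supply below P_s: (1/2)(83)(55.5 - 14) = 1722.25.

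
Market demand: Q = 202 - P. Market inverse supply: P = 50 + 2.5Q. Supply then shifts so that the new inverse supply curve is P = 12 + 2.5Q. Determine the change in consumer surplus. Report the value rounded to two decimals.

530.45

Rewriting demand in inverse form: P = 202 - Q.
Initial equilibrium: Q_0 = 43.4286, P_0 = 158.5714; CS_0 = (1/2)(43.4286)(43.4286) = 943.0204, PS_0 = (1/2)(43.4286)(108.5714) = 2357.551.
New equilibrium: 202 - Q = 12 + 2.5Q gives Q_1 = 54.2857, P_1 = 147.7143; CS_1 = 1473.4694, PS_1 = 3683.6735.
Change in consumer surplus = 1473.4694 - 943.0204 = 530.449.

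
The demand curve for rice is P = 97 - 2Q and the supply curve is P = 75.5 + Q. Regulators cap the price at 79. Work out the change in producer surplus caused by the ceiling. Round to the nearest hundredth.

-19.56

Free-market equilibrium: 97 - 2Q = 75.5 + Q gives Q* = 7.1667, P* = 82.6667.
At P = 79, sellers supply (79 - 75.5)/1 = 3.5 while buyers want more, so the quantity traded is 3.5 at price 79.
PS goes from (1/2)(7.1667)(7.1667) = 25.6806 to 6.125 (computed as (79 - 75.5)(3.5) - (1/2)(1)(3.5)^2), a change of -19.5556.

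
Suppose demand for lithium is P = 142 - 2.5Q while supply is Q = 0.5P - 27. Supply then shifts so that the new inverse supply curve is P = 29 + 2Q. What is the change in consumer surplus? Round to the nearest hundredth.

Rewriting supply in inverse form: P = 54 + 2Q.
Initial equilibrium: Q_0 = 19.5556, P_0 = 93.1111; CS_0 = (1/2)(19.5556)(48.8889) = 478.0247, PS_0 = (1/2)(19.5556)(39.1111) = 382.4198.
New equilibrium: 142 - 2.5Q = 29 + 2Q gives Q_1 = 25.1111, P_1 = 79.2222; CS_1 = 788.2099, PS_1 = 630.5679.
Change in consumer surplus = 788.2099 - 478.0247 = 310.1852.

310.19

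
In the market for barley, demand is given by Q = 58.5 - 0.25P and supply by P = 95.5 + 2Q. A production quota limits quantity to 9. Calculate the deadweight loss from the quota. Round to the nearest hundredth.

Rewriting demand in inverse form: P = 234 - 4Q.
Unrestricted equilibrium: Q* = (234 - 95.5)/(4 + 2) = 23.0833.
At Q = 9 the demand price is 234 - 4(9) = 198 and the supply price is 95.5 + 2(9) = 113.5.
Deadweight loss is the triangle between the curves from 9 to 23.0833: (1/2)(198 - 113.5)(23.0833 - 9) = 595.0208.

595.02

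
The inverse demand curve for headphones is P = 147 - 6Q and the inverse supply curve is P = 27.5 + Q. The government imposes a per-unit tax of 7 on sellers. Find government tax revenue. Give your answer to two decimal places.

112.50

Pre-tax equilibrium: 147 - 6Q = 27.5 + Q gives Q* = 17.0714, P* = 44.5714.
A tax on sellers shifts supply up by 7: 147 - 6Q = 27.5 + Q + 7, so Q_t = 16.0714. Buyers pay P_b = 50.5714; sellers receive P_s = P_b - 7 = 43.5714.
Tax revenue = t x Q_t = 7 x 16.0714 = 112.5.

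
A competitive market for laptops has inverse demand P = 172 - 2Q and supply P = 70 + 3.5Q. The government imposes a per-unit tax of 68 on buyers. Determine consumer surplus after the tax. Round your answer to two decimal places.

38.21

Pre-tax equilibrium: 172 - 2Q = 70 + 3.5Q gives Q* = 18.5455, P* = 134.9091.
With the tax, buyers' net willingness to pay falls by 68: (172 - 68) - 2Q = 70 + 3.5Q, so Q_t = 6.1818. Buyers pay P_b = 159.6364; sellers receive P_s = P_b - 68 = 91.6364.
Consumer surplus is the triangle under demand above P_b: (1/2)(6.1818)(172 - 159.6364) = 38.2149.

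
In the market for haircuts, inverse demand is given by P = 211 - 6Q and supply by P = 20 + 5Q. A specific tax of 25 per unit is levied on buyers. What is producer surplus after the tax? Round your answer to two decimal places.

569.34

Without the tax, 211 - 6Q = 20 + 5Q so Q* = 17.3636 and P* = 106.8182.
With the tax, buyers' net willingness to pay falls by 25: (211 - 25) - 6Q = 20 + 5Q, so Q_t = 15.0909. Buyers pay P_b = 120.4545; sellers receive P_s = P_b - 25 = 95.4545.
PS = (1/2)(Q_t)(P_s - 20) = (1/2)(15.0909)(75.4545) = 569.3388.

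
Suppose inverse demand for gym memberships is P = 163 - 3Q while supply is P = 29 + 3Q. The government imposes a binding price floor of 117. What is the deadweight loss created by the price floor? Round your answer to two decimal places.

147.00

Without the control, 163 - 3Q = 29 + 3Q so Q* = 22.3333 and P* = 96.
At the floor price 117, quantity demanded is (163 - 117)/3 = 15.3333; demand is the short side, so Q = 15.3333 trades at P = 117.
At Q = 15.3333 the demand price is 117 and the supply price is 75. Deadweight loss is the triangle between the curves from 15.3333 to 22.3333: (1/2)(117 - 75)(22.3333 - 15.3333) = 147.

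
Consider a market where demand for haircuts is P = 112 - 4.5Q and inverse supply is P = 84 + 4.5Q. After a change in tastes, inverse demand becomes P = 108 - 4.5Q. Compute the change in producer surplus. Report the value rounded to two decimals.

Initial equilibrium: Q_0 = 3.1111, P_0 = 98; CS_0 = (1/2)(3.1111)(14) = 21.7778, PS_0 = (1/2)(3.1111)(14) = 21.7778.
New equilibrium: 108 - 4.5Q = 84 + 4.5Q gives Q_1 = 2.6667, P_1 = 96; CS_1 = 16, PS_1 = 16.
Change in producer surplus = 16 - 21.7778 = -5.7778.

-5.78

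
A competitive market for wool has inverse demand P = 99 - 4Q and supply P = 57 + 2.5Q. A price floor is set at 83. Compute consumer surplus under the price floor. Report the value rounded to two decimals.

32.00

Free-market equilibrium: 99 - 4Q = 57 + 2.5Q gives Q* = 6.4615, P* = 73.1538.
At the floor price 83, quantity demanded is (99 - 83)/4 = 4; demand is the short side, so Q = 4 trades at P = 83.
CS is the triangle under demand above 83: (1/2)(4)(99 - 83) = 32.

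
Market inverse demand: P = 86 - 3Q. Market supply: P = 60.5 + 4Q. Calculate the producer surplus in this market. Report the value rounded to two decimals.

Setting demand equal to supply, 25.5 = 7Q, so Q* = 3.6429 and P* = 75.0714.
The supply curve's price intercept is 60.5, so PS = (1/2)(Q*)(P* - 60.5) = (1/2)(3.6429)(14.5714) = 26.5408.

26.54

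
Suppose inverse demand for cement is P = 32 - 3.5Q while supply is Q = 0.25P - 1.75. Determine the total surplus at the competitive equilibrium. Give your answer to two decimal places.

41.67

Rewriting supply in inverse form: P = 7 + 4Q.
Equilibrium: 32 - 3.5Q = 7 + 4Q, so Q* = 3.3333 and P* = 20.3333.
Total surplus is the full triangle between the curves from 0 to Q*: (1/2)(3.3333)(32 - 7) = 41.6667.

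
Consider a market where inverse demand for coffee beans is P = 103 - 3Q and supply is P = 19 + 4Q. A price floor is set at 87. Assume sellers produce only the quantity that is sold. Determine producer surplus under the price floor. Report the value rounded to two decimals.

305.78

Free-market equilibrium: 103 - 3Q = 19 + 4Q gives Q* = 12, P* = 67.
At the floor price 87, quantity demanded is (103 - 87)/3 = 5.3333; demand is the short side, so Q = 5.3333 trades at P = 87.
The supply price at Q = 5.3333 is 40.3333. PS is the trapezoid between 87 and supply over [0, 5.3333]: (1/2)[(87 - 19) + (87 - 40.3333)](5.3333) = 305.7778.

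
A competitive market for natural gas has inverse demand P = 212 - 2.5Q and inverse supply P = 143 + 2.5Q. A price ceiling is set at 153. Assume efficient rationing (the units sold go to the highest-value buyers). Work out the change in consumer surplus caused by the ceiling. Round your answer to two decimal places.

-22.05

Free-market equilibrium: 212 - 2.5Q = 143 + 2.5Q gives Q* = 13.8, P* = 177.5.
At the ceiling price 153, quantity supplied is (153 - 143)/2.5 = 4; supply is the short side, so Q = 4 trades at P = 153.
CS goes from (1/2)(13.8)(34.5) = 238.05 to 216 (computed as (212 - 153)(4) - (1/2)(2.5)(4)^2), a change of -22.05.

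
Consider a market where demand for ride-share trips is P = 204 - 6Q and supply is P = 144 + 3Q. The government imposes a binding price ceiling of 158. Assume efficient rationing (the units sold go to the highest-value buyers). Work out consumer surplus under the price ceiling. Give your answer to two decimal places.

149.33

Without the control, 204 - 6Q = 144 + 3Q so Q* = 6.6667 and P* = 164.
At P = 158, sellers supply (158 - 144)/3 = 4.6667 while buyers want more, so the quantity traded is 4.6667 at price 158.
The demand price at Q = 4.6667 is 176. CS is the trapezoid between demand and 158 over [0, 4.6667]: (1/2)[(204 - 158) + (176 - 158)](4.6667) = 149.3333.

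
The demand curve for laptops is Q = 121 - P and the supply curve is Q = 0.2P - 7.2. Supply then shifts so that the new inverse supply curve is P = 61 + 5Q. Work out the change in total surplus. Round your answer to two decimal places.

Rewriting demand in inverse form: P = 121 - Q.
Rewriting supply in inverse form: P = 36 + 5Q.
Initial equilibrium: Q_0 = 14.1667, P_0 = 106.8333; CS_0 = (1/2)(14.1667)(14.1667) = 100.3472, PS_0 = (1/2)(14.1667)(70.8333) = 501.7361.
New equilibrium: 121 - Q = 61 + 5Q gives Q_1 = 10, P_1 = 111; CS_1 = 50, PS_1 = 250.
Change in total surplus = (50 + 250) - (100.3472 + 501.7361) = -302.0833.

-302.08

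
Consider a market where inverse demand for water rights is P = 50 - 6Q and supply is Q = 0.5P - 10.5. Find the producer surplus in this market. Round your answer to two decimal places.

Rewriting supply in inverse form: P = 21 + 2Q.
Set 50 - 6Q = 21 + 2Q, which gives 29 = 8Q, so Q* = 3.625 and P* = 50 - 6(3.625) = 28.25.
PS is the area between P* and the supply curve from 0 to Q*: (1/2)(3.625)(7.25) = 13.1406.

13.14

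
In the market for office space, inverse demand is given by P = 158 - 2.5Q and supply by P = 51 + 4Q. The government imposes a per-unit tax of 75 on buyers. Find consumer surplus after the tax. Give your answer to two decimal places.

30.30

Without the tax, 158 - 2.5Q = 51 + 4Q so Q* = 16.4615 and P* = 116.8462.
With the tax, buyers' net willingness to pay falls by 75: (158 - 75) - 2.5Q = 51 + 4Q, so Q_t = 4.9231. Buyers pay P_b = 145.6923; sellers receive P_s = P_b - 75 = 70.6923.
CS = (1/2)(Q_t)(158 - P_b) = (1/2)(4.9231)(12.3077) = 30.2959.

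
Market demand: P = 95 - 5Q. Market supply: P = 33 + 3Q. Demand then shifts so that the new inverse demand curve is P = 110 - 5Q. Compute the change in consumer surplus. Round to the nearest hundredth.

Initial equilibrium: Q_0 = 7.75, P_0 = 56.25; CS_0 = (1/2)(7.75)(38.75) = 150.1562, PS_0 = (1/2)(7.75)(23.25) = 90.0938.
New equilibrium: 110 - 5Q = 33 + 3Q gives Q_1 = 9.625, P_1 = 61.875; CS_1 = 231.6016, PS_1 = 138.9609.
Change in consumer surplus = 231.6016 - 150.1562 = 81.4453.

81.45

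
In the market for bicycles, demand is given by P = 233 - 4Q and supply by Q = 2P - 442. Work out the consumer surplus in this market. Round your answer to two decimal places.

14.22

Rewriting supply in inverse form: P = 221 + 0.5Q.
Set 233 - 4Q = 221 + 0.5Q, which gives 12 = 4.5Q, so Q* = 2.6667 and P* = 233 - 4(2.6667) = 222.3333.
Consumer surplus is the triangle under demand above P*: (1/2)(2.6667)(233 - 222.3333) = (1/2)(2.6667)(10.6667) = 14.2222.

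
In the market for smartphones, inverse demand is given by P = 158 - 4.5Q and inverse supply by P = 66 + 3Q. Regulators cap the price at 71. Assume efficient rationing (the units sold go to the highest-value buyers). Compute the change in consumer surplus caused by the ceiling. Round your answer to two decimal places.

Without the control, 158 - 4.5Q = 66 + 3Q so Q* = 12.2667 and P* = 102.8.
At P = 71, sellers supply (71 - 66)/3 = 1.6667 while buyers want more, so the quantity traded is 1.6667 at price 71.
CS goes from (1/2)(12.2667)(55.2) = 338.56 to 138.75 (computed as (158 - 71)(1.6667) - (1/2)(4.5)(1.6667)^2), a change of -199.81.

-199.81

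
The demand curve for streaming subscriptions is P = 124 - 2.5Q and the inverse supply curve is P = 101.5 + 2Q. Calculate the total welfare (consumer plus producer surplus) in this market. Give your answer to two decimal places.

Set 124 - 2.5Q = 101.5 + 2Q, which gives 22.5 = 4.5Q, so Q* = 5 and P* = 124 - 2.5(5) = 111.5.
Total surplus is the full triangle between the curves from 0 to Q*: (1/2)(5)(124 - 101.5) = 56.25.

56.25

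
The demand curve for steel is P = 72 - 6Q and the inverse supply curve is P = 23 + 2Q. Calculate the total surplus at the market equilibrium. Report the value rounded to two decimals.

150.06

Setting demand equal to supply, 49 = 8Q, so Q* = 6.125 and P* = 35.25.
Total surplus is the full triangle between the curves from 0 to Q*: (1/2)(6.125)(72 - 23) = 150.0625.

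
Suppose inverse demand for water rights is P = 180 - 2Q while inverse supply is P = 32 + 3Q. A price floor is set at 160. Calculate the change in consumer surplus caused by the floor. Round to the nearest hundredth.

Without the control, 180 - 2Q = 32 + 3Q so Q* = 29.6 and P* = 120.8.
At P = 160, buyers demand (180 - 160)/2 = 10 while sellers would supply more, so the quantity traded is 10 at price 160.
CS goes from (1/2)(29.6)(59.2) = 876.16 to 100 (computed as (180 - 160)(10) - (1/2)(2)(10)^2), a change of -776.16.

-776.16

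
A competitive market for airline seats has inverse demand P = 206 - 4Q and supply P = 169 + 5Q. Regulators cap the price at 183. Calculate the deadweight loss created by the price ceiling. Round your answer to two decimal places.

Without the control, 206 - 4Q = 169 + 5Q so Q* = 4.1111 and P* = 189.5556.
At P = 183, sellers supply (183 - 169)/5 = 2.8 while buyers want more, so the quantity traded is 2.8 at price 183.
At Q = 2.8 the demand price is 194.8 and the supply price is 183. Deadweight loss is the triangle between the curves from 2.8 to 4.1111: (1/2)(194.8 - 183)(4.1111 - 2.8) = 7.7356.

7.74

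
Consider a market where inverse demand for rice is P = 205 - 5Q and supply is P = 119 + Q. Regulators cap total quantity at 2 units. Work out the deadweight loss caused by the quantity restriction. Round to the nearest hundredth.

456.33

Unrestricted equilibrium: Q* = (205 - 119)/(5 + 1) = 14.3333.
At Q = 2 the demand price is 205 - 5(2) = 195 and the supply price is 119 + (2) = 121.
DWL = (1/2)(gap between curves at 2) x (Q* - 2) = (1/2)(74)(12.3333) = 456.3333.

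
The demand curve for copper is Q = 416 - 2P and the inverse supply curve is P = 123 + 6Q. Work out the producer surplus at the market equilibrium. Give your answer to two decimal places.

513.02

Rewriting demand in inverse form: P = 208 - 0.5Q.
Set 208 - 0.5Q = 123 + 6Q, which gives 85 = 6.5Q, so Q* = 13.0769 and P* = 208 - 0.5(13.0769) = 201.4615.
The supply curve's price intercept is 123, so PS = (1/2)(Q*)(P* - 123) = (1/2)(13.0769)(78.4615) = 513.0178.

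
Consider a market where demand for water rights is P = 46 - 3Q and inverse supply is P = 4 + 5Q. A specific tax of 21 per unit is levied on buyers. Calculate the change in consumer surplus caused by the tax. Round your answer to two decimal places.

-31.01

Without the tax, 46 - 3Q = 4 + 5Q so Q* = 5.25 and P* = 30.25.
A tax on buyers shifts demand down by 21: (46 - 21) - 3Q = 4 + 5Q, so Q_t = 2.625. Buyers pay P_b = 38.125; sellers receive P_s = P_b - 21 = 17.125.
CS falls from (1/2)(5.25)(15.75) = 41.3438 to (1/2)(2.625)(7.875) = 10.3359, a change of -31.0078.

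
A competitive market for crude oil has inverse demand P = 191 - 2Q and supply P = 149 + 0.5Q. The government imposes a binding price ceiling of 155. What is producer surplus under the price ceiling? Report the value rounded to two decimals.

36.00

Without the control, 191 - 2Q = 149 + 0.5Q so Q* = 16.8 and P* = 157.4.
At the ceiling price 155, quantity supplied is (155 - 149)/0.5 = 12; supply is the short side, so Q = 12 trades at P = 155.
PS is the triangle above supply below 155: (1/2)(12)(155 - 149) = 36.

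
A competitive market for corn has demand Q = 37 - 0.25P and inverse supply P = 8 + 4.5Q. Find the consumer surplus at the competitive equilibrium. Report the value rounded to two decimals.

542.56

Rewriting demand in inverse form: P = 148 - 4Q.
Set 148 - 4Q = 8 + 4.5Q, which gives 140 = 8.5Q, so Q* = 16.4706 and P* = 148 - 4(16.4706) = 82.1176.
CS is the area between the demand curve and P* from 0 to Q*: (1/2)(16.4706)(65.8824) = 542.5606.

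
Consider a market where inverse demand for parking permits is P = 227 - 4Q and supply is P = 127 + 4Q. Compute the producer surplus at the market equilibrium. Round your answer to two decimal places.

Equilibrium: 227 - 4Q = 127 + 4Q, so Q* = 12.5 and P* = 177.
The supply curve's price intercept is 127, so PS = (1/2)(Q*)(P* - 127) = (1/2)(12.5)(50) = 312.5.

312.50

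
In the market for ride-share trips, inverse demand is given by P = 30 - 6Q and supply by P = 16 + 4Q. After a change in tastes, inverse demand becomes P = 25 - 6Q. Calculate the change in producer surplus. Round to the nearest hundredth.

-2.30

Initial equilibrium: Q_0 = 1.4, P_0 = 21.6; CS_0 = (1/2)(1.4)(8.4) = 5.88, PS_0 = (1/2)(1.4)(5.6) = 3.92.
New equilibrium: 25 - 6Q = 16 + 4Q gives Q_1 = 0.9, P_1 = 19.6; CS_1 = 2.43, PS_1 = 1.62.
Change in producer surplus = 1.62 - 3.92 = -2.3.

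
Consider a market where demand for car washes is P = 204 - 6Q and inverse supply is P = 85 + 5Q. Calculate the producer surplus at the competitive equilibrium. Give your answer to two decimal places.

292.58

Setting demand equal to supply, 119 = 11Q, so Q* = 10.8182 and P* = 139.0909.
The supply curve's price intercept is 85, so PS = (1/2)(Q*)(P* - 85) = (1/2)(10.8182)(54.0909) = 292.5826.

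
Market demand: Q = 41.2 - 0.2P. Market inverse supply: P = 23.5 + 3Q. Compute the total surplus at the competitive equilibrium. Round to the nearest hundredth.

Rewriting demand in inverse form: P = 206 - 5Q.
Setting demand equal to supply, 182.5 = 8Q, so Q* = 22.8125 and P* = 91.9375.
CS = (1/2)(22.8125)(114.0625) = 1301.0254 and PS = (1/2)(22.8125)(68.4375) = 780.6152, so total surplus = 2081.6406.

2081.64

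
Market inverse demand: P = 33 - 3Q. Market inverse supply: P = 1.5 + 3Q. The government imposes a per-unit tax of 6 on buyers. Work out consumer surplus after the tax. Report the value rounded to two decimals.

27.09

Pre-tax equilibrium: 33 - 3Q = 1.5 + 3Q gives Q* = 5.25, P* = 17.25.
With the tax, buyers' net willingness to pay falls by 6: (33 - 6) - 3Q = 1.5 + 3Q, so Q_t = 4.25. Buyers pay P_b = 20.25; sellers receive P_s = P_b - 6 = 14.25.
Consumer surplus is the triangle under demand above P_b: (1/2)(4.25)(33 - 20.25) = 27.0938.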